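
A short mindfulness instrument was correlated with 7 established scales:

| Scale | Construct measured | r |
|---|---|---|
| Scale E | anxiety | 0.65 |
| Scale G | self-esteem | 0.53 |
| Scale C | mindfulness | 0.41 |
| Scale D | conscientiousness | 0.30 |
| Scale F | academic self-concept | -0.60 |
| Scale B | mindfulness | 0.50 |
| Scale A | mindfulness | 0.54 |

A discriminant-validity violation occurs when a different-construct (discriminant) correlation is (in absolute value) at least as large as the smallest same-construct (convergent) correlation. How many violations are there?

3

Convergent (same construct = mindfulness): Scale C, Scale B, Scale A.
Smallest convergent = 0.41. Discriminant |r|: 0.65, 0.53, 0.30, 0.60; count ≥ 0.41 → 3.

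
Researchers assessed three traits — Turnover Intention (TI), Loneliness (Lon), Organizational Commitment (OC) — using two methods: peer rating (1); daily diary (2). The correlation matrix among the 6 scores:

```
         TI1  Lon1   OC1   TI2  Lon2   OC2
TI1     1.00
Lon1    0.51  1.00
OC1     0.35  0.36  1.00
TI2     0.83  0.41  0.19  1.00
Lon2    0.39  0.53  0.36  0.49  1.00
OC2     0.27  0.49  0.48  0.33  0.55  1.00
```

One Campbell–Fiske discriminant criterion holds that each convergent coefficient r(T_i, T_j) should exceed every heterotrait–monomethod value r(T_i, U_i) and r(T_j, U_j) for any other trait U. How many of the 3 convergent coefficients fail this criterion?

Convergent coefficients and their comparison sets:
TI (methods 1·2): 0.83 vs {0.51, 0.49, 0.35, 0.33} → pass.
Lon (methods 1·2): 0.53 vs {0.51, 0.49, 0.36, 0.55} → fail.
OC (methods 1·2): 0.48 vs {0.35, 0.33, 0.36, 0.55} → fail.
2 of 3 fail.

2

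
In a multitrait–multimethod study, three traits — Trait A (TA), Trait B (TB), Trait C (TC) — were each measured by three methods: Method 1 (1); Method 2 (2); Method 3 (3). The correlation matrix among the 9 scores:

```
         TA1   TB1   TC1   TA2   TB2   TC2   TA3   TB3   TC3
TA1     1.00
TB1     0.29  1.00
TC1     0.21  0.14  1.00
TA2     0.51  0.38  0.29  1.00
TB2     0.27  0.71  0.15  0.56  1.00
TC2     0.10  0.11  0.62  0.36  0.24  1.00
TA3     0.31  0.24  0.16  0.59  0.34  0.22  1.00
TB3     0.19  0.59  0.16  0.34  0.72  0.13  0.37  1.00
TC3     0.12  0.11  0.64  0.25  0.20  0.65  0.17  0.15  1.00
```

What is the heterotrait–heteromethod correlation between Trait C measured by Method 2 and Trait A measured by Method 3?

Different traits and methods: r(TC2, TA3) = 0.22.

0.22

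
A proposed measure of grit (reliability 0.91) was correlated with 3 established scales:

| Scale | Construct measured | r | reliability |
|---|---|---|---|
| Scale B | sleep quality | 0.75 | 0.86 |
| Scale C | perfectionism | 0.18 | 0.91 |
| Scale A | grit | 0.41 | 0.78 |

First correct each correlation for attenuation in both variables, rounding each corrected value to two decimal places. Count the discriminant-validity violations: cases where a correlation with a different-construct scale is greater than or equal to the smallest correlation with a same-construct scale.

1

Disattenuated r (r / √(r_scale · r_new)):
  Scale B (disc): 0.75 / √(0.86·0.91) = 0.85
  Scale C (disc): 0.18 / √(0.91·0.91) = 0.20
  Scale A (conv): 0.41 / √(0.78·0.91) = 0.49
Smallest convergent = 0.49. Discriminant values: 0.85, 0.20; count ≥ 0.49 → 1.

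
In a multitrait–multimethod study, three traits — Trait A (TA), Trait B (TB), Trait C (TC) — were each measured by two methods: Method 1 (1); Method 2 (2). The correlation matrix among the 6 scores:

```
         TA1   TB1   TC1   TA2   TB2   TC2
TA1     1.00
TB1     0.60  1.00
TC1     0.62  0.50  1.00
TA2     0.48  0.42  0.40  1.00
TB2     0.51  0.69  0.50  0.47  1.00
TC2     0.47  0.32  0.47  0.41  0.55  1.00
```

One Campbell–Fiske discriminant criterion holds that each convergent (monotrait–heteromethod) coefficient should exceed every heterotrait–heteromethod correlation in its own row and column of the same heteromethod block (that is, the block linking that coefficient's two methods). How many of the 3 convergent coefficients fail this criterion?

Checking each validity diagonal entry against its comparison values:
TA (methods 1·2): 0.48 vs {0.51, 0.42, 0.47, 0.40} → fail.
TB (methods 1·2): 0.69 vs {0.42, 0.51, 0.32, 0.50} → pass.
TC (methods 1·2): 0.47 vs {0.40, 0.47, 0.50, 0.32} → fail.
2 of 3 fail.

2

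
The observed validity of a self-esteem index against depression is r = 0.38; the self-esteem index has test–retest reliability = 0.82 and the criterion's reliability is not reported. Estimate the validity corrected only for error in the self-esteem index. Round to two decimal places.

Single correction: r_c = r_obs / √r_xx = 0.38 / √0.82 = 0.38 / 0.9055 ≈ 0.42.

0.42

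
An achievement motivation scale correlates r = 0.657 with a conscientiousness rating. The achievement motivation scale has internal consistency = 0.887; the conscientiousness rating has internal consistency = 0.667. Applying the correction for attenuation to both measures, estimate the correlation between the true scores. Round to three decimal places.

0.854

r_true = r_obs / √(r_xx · r_yy) = 0.657 / √(0.887 × 0.667) = 0.657 / √0.591629 = 0.657 / 0.7692 ≈ 0.854.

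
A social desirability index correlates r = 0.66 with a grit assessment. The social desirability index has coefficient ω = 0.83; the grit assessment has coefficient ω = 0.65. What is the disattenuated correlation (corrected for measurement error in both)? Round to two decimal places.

0.90

r_true = r_obs / √(r_xx · r_yy) = 0.66 / √(0.83 × 0.65) = 0.66 / √0.5395 = 0.66 / 0.7345 ≈ 0.90.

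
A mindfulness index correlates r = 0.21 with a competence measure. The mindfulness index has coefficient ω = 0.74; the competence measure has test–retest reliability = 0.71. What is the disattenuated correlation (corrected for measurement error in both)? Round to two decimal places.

r_true = r_obs / √(r_xx · r_yy) = 0.21 / √(0.74 × 0.71) = 0.21 / √0.5254 = 0.21 / 0.7248 ≈ 0.29.

0.29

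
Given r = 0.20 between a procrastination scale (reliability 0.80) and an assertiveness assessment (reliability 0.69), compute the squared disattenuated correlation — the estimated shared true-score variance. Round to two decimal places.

Disattenuated r = 0.20 / √(0.80 × 0.69) = 0.20 / 0.7430 = 0.2692.
Shared true-score variance = 0.2692² = 0.0725 ≈ 0.07.

0.07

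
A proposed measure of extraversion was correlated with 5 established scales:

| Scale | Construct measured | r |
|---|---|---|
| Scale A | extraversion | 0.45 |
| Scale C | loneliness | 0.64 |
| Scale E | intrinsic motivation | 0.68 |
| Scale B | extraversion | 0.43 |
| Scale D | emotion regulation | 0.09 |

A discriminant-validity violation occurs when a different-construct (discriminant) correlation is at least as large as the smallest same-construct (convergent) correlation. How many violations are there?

Convergent (same construct = extraversion): Scale A, Scale B.
Smallest convergent = 0.43. Discriminant values: 0.64, 0.68, 0.09; count ≥ 0.43 → 2.

2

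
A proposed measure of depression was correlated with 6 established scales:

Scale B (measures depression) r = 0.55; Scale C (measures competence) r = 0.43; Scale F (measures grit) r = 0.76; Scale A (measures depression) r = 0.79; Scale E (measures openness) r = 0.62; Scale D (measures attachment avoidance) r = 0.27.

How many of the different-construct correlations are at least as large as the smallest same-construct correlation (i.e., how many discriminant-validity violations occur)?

Convergent (same construct = depression): Scale B, Scale A.
Smallest convergent = 0.55. Discriminant values: 0.43, 0.76, 0.62, 0.27; count ≥ 0.55 → 2.

2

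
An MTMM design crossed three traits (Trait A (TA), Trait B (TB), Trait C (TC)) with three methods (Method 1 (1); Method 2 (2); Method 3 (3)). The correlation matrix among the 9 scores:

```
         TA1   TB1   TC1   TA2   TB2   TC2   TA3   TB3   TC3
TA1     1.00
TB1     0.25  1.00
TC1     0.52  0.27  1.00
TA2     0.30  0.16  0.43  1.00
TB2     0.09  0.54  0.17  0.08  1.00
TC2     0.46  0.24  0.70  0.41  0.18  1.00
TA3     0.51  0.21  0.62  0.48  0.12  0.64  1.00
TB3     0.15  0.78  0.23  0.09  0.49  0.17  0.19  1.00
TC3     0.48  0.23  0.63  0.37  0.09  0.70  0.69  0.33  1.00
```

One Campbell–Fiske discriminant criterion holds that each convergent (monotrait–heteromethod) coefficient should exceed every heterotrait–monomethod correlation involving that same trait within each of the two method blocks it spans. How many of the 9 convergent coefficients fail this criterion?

Each convergent coefficient versus the relevant comparison correlations:
TA (methods 1·2): 0.30 vs {0.25, 0.08, 0.52, 0.41} → fail.
TA (methods 1·3): 0.51 vs {0.25, 0.19, 0.52, 0.69} → fail.
TA (methods 2·3): 0.48 vs {0.08, 0.19, 0.41, 0.69} → fail.
TB (methods 1·2): 0.54 vs {0.25, 0.08, 0.27, 0.18} → pass.
TB (methods 1·3): 0.78 vs {0.25, 0.19, 0.27, 0.33} → pass.
TB (methods 2·3): 0.49 vs {0.08, 0.19, 0.18, 0.33} → pass.
TC (methods 1·2): 0.70 vs {0.52, 0.41, 0.27, 0.18} → pass.
TC (methods 1·3): 0.63 vs {0.52, 0.69, 0.27, 0.33} → fail.
TC (methods 2·3): 0.70 vs {0.41, 0.69, 0.18, 0.33} → pass.
4 of 9 fail.

4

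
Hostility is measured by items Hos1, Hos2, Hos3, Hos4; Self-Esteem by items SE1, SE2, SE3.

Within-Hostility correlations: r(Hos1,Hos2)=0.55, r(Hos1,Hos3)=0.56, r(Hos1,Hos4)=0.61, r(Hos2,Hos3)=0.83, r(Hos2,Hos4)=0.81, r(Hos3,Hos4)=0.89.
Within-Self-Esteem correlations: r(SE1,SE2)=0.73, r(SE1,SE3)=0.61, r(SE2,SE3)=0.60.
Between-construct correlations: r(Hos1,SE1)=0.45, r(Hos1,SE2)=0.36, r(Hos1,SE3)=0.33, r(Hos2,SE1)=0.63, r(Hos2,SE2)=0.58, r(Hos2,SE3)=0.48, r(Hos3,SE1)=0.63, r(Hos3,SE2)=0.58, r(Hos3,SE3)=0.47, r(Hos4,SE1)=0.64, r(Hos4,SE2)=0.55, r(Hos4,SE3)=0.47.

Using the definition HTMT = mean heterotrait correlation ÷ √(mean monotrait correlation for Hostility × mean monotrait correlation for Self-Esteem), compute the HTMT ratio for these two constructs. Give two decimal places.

Between-construct mean = 6.17/12 = 0.5142.
Mean within-Hos = 4.25/6 = 0.7083; mean within-SE = 1.94/3 = 0.6467.
Geometric mean = √(0.7083 × 0.6467) = 0.6768.
HTMT = 0.5142 / 0.6768 = 0.76.

0.76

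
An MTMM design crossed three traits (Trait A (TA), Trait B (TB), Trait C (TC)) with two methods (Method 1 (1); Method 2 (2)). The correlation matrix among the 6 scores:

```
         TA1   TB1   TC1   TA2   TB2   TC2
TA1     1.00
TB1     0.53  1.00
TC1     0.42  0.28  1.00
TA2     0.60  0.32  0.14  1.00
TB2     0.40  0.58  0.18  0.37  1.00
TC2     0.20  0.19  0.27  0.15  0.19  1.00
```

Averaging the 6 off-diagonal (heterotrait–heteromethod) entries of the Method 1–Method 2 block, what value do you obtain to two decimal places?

0.24

HTHM values (method 1 × method 2): 0.40, 0.20, 0.32, 0.19, 0.14, 0.18; mean = 1.43/6 = 0.24.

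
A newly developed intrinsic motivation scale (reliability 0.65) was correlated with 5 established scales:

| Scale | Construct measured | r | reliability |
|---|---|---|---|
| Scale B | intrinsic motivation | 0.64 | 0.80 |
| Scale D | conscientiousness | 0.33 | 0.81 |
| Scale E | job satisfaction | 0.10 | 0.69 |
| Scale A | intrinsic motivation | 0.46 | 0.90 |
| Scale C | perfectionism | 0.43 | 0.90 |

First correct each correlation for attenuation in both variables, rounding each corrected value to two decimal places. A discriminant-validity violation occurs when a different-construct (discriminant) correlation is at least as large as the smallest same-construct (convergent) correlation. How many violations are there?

0

Disattenuated r (r / √(r_scale · r_new)):
  Scale B (conv): 0.64 / √(0.80·0.65) = 0.89
  Scale D (disc): 0.33 / √(0.81·0.65) = 0.45
  Scale E (disc): 0.10 / √(0.69·0.65) = 0.15
  Scale A (conv): 0.46 / √(0.90·0.65) = 0.60
  Scale C (disc): 0.43 / √(0.90·0.65) = 0.56
Smallest convergent = 0.60. Discriminant values: 0.45, 0.15, 0.56; count ≥ 0.60 → 0.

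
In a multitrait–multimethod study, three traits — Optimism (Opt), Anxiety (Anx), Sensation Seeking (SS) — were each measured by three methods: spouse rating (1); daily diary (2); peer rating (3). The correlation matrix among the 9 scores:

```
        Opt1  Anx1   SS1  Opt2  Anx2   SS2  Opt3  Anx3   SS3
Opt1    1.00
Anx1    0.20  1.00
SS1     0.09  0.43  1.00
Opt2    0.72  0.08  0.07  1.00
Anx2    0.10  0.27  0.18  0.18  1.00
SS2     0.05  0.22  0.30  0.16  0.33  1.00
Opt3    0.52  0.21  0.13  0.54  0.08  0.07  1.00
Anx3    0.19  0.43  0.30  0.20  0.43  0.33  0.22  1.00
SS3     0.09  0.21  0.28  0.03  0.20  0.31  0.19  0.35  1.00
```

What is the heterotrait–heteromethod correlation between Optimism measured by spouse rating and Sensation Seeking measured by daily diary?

Different traits and methods: r(Opt1, SS2) = 0.05.

0.05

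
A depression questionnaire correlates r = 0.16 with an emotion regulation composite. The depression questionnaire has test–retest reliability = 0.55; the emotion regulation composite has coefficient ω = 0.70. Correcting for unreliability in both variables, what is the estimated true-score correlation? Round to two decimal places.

0.26

r_true = r_obs / √(r_xx · r_yy) = 0.16 / √(0.55 × 0.70) = 0.16 / √0.3850 = 0.16 / 0.6205 ≈ 0.26.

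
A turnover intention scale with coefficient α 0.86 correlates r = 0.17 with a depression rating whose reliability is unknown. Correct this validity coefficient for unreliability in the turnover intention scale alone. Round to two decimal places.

Single correction: r_c = r_obs / √r_xx = 0.17 / √0.86 = 0.17 / 0.9274 ≈ 0.18.

0.18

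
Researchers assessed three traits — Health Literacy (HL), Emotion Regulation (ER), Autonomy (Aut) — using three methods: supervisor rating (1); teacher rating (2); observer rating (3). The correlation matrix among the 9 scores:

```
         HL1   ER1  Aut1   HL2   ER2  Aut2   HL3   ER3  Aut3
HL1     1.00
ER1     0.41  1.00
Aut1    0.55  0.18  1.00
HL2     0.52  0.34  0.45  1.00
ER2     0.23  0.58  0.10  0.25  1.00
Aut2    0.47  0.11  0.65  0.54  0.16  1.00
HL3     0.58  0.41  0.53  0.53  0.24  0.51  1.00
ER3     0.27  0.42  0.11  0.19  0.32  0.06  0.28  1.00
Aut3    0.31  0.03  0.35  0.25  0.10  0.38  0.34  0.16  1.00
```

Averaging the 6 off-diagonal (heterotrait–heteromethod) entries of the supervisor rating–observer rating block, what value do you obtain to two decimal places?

0.28

HTHM values (method 1 × method 3): 0.27, 0.31, 0.41, 0.03, 0.53, 0.11; mean = 1.66/6 = 0.28.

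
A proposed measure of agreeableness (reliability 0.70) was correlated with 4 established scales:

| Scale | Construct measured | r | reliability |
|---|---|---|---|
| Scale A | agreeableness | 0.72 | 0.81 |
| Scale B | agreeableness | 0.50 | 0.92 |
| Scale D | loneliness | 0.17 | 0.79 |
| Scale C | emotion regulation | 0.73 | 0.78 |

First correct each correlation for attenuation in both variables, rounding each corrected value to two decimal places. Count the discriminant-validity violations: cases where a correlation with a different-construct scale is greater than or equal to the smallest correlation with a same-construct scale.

Disattenuated r (r / √(r_scale · r_new)):
  Scale A (conv): 0.72 / √(0.81·0.70) = 0.96
  Scale B (conv): 0.50 / √(0.92·0.70) = 0.62
  Scale D (disc): 0.17 / √(0.79·0.70) = 0.23
  Scale C (disc): 0.73 / √(0.78·0.70) = 0.99
Smallest convergent = 0.62. Discriminant values: 0.23, 0.99; count ≥ 0.62 → 1.

1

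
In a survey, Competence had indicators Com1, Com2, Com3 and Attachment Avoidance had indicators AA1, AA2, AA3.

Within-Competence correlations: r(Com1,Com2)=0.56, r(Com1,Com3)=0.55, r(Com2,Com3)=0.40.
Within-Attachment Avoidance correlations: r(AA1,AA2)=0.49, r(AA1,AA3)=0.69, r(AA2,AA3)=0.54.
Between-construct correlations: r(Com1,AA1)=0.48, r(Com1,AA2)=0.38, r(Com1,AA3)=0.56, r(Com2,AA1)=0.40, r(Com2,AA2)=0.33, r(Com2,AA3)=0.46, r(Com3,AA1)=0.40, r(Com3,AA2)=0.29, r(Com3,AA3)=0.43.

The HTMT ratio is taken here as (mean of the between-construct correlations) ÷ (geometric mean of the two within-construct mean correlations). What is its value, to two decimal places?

0.77

Mean heterotrait r = 3.73/9 = 0.4144.
Mean within-Com = 1.51/3 = 0.5033; mean within-AA = 1.72/3 = 0.5733.
Geometric mean = √(0.5033 × 0.5733) = 0.5372.
HTMT = 0.4144 / 0.5372 = 0.77.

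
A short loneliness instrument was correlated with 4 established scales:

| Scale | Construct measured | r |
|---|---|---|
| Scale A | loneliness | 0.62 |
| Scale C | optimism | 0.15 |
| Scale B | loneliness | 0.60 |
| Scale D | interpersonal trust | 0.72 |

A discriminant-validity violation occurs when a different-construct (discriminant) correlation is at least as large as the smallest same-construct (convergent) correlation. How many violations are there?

Convergent (same construct = loneliness): Scale A, Scale B.
Smallest convergent = 0.60. Discriminant values: 0.15, 0.72; count ≥ 0.60 → 1.

1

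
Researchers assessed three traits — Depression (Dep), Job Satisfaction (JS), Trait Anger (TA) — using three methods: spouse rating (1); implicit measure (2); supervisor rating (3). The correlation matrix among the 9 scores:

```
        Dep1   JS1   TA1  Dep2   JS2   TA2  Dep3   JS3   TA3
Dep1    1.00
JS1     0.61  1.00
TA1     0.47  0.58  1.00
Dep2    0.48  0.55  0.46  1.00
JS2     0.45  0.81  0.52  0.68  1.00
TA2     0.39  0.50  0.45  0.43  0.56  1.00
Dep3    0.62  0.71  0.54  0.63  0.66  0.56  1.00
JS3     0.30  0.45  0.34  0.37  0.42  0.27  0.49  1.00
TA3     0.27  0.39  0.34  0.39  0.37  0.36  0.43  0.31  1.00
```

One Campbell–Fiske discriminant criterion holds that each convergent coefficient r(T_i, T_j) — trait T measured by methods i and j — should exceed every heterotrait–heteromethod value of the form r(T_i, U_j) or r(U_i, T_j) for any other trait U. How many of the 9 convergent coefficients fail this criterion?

8

Checking each validity diagonal entry against its comparison values:
Dep (methods 1·2): 0.48 vs {0.45, 0.55, 0.39, 0.46} → fail.
Dep (methods 1·3): 0.62 vs {0.30, 0.71, 0.27, 0.54} → fail.
Dep (methods 2·3): 0.63 vs {0.37, 0.66, 0.39, 0.56} → fail.
JS (methods 1·2): 0.81 vs {0.55, 0.45, 0.50, 0.52} → pass.
JS (methods 1·3): 0.45 vs {0.71, 0.30, 0.39, 0.34} → fail.
JS (methods 2·3): 0.42 vs {0.66, 0.37, 0.37, 0.27} → fail.
TA (methods 1·2): 0.45 vs {0.46, 0.39, 0.52, 0.50} → fail.
TA (methods 1·3): 0.34 vs {0.54, 0.27, 0.34, 0.39} → fail.
TA (methods 2·3): 0.36 vs {0.56, 0.39, 0.27, 0.37} → fail.
8 of 9 fail.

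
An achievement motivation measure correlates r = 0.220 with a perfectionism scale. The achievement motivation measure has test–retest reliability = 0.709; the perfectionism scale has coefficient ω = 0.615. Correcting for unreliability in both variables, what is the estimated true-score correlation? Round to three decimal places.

r_true = r_obs / √(r_xx · r_yy) = 0.220 / √(0.709 × 0.615) = 0.220 / √0.436035 = 0.220 / 0.6603 ≈ 0.333.

0.333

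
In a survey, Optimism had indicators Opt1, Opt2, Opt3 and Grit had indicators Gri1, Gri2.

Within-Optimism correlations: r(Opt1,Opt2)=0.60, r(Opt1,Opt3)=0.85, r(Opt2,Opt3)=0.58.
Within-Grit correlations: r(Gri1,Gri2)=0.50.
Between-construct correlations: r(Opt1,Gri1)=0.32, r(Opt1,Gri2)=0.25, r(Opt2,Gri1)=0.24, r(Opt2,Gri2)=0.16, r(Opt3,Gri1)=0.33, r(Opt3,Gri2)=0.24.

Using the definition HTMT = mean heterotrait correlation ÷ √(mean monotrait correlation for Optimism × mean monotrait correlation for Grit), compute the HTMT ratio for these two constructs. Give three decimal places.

0.441

Mean heterotrait r = 1.54/6 = 0.2567.
Mean within-Opt = 2.03/3 = 0.6767; mean within-Gri = 0.50/1 = 0.5000.
Geometric mean = √(0.6767 × 0.5000) = 0.5817.
HTMT = 0.2567 / 0.5817 = 0.441.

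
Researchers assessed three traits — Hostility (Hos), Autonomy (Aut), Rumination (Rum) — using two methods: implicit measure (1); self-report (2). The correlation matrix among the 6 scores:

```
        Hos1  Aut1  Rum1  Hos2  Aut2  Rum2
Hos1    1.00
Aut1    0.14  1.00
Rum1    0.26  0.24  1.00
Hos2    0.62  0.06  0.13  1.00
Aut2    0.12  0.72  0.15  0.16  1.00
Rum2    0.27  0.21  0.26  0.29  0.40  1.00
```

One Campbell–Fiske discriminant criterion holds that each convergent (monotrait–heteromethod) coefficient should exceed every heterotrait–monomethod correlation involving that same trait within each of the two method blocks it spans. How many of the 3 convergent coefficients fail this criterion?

Each convergent coefficient versus the relevant comparison correlations:
Hos (methods 1·2): 0.62 vs {0.14, 0.16, 0.26, 0.29} → pass.
Aut (methods 1·2): 0.72 vs {0.14, 0.16, 0.24, 0.40} → pass.
Rum (methods 1·2): 0.26 vs {0.26, 0.29, 0.24, 0.40} → fail.
1 of 3 fail.

1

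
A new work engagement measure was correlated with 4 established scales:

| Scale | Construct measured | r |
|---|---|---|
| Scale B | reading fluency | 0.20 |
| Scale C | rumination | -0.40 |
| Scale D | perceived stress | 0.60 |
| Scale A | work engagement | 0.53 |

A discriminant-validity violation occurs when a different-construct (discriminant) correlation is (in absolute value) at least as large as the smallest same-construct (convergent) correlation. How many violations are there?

Convergent (same construct = work engagement): Scale A.
Smallest convergent = 0.53. Discriminant |r|: 0.20, 0.40, 0.60; count ≥ 0.53 → 1.

1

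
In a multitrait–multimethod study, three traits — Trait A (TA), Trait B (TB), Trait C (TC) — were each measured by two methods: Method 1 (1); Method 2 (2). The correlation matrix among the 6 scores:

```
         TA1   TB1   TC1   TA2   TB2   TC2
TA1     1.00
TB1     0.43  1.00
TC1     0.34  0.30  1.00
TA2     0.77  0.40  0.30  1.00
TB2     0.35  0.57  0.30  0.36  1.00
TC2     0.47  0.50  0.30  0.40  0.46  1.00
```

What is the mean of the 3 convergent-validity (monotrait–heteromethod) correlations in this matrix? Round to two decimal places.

Convergent values: 0.77, 0.57, 0.30; mean = 1.64/3 = 0.55.

0.55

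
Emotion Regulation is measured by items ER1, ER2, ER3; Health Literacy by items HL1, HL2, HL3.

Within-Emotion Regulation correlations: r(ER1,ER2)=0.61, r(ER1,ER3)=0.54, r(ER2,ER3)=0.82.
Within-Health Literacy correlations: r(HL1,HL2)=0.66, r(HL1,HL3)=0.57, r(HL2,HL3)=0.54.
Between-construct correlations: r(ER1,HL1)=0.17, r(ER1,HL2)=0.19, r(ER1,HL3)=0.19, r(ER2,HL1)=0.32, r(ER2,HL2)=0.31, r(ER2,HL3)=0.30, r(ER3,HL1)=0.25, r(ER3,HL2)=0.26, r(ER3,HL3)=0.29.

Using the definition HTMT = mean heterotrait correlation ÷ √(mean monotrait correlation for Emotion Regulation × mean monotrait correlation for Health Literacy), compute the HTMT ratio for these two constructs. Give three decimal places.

Between-construct mean = 2.28/9 = 0.2533.
Mean within-ER = 1.97/3 = 0.6567; mean within-HL = 1.77/3 = 0.5900.
Geometric mean = √(0.6567 × 0.5900) = 0.6225.
HTMT = 0.2533 / 0.6225 = 0.407.

0.407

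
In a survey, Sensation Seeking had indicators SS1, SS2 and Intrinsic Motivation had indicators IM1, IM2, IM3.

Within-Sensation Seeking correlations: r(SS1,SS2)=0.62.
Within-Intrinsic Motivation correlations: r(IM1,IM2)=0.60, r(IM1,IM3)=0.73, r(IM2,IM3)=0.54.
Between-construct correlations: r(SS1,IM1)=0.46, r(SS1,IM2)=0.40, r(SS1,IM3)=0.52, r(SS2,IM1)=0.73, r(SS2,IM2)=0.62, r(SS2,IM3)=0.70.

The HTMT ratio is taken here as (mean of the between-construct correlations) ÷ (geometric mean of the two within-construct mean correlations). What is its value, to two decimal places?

Between-construct mean = 3.43/6 = 0.5717.
Mean within-SS = 0.62/1 = 0.6200; mean within-IM = 1.87/3 = 0.6233.
Geometric mean = √(0.6200 × 0.6233) = 0.6216.
HTMT = 0.5717 / 0.6216 = 0.92.

0.92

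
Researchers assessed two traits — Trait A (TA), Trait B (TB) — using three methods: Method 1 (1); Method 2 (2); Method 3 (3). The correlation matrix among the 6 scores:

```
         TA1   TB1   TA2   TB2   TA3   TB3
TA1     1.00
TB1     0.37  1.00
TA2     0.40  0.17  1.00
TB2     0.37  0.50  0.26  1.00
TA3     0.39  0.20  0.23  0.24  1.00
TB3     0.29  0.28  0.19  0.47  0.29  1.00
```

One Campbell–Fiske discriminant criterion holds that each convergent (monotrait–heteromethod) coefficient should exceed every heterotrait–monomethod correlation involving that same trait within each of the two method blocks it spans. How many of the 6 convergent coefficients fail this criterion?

2

Checking each validity diagonal entry against its comparison values:
TA (methods 1·2): 0.40 vs {0.37, 0.26} → pass.
TA (methods 1·3): 0.39 vs {0.37, 0.29} → pass.
TA (methods 2·3): 0.23 vs {0.26, 0.29} → fail.
TB (methods 1·2): 0.50 vs {0.37, 0.26} → pass.
TB (methods 1·3): 0.28 vs {0.37, 0.29} → fail.
TB (methods 2·3): 0.47 vs {0.26, 0.29} → pass.
2 of 6 fail.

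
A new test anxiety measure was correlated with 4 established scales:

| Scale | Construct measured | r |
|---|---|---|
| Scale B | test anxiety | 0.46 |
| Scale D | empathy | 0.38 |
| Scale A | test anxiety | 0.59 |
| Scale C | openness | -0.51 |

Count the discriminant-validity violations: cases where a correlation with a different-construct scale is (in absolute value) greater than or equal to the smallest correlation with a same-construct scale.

Convergent (same construct = test anxiety): Scale B, Scale A.
Smallest convergent = 0.46. Discriminant |r|: 0.38, 0.51; count ≥ 0.46 → 1.

1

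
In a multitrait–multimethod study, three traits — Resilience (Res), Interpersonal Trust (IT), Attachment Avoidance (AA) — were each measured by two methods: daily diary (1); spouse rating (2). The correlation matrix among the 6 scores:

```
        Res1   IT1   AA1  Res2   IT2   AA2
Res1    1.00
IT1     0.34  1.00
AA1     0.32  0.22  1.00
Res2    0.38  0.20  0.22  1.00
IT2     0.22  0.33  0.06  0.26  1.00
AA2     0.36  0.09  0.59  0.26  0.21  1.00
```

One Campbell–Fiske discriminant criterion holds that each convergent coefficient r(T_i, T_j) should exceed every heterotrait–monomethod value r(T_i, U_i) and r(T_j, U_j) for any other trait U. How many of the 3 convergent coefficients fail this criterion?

1

Convergent coefficients and their comparison sets:
Res (methods 1·2): 0.38 vs {0.34, 0.26, 0.32, 0.26} → pass.
IT (methods 1·2): 0.33 vs {0.34, 0.26, 0.22, 0.21} → fail.
AA (methods 1·2): 0.59 vs {0.32, 0.26, 0.22, 0.21} → pass.
1 of 3 fail.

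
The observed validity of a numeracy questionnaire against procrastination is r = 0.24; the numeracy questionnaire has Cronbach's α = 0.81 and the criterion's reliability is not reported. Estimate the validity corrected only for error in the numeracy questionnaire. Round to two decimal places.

0.27

Single correction: r_c = r_obs / √r_xx = 0.24 / √0.81 = 0.24 / 0.9000 ≈ 0.27.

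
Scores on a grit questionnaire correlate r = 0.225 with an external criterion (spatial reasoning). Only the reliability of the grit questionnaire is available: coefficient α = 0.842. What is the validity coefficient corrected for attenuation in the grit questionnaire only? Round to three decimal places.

0.245

Single correction: r_c = r_obs / √r_xx = 0.225 / √0.842 = 0.225 / 0.9176 ≈ 0.245.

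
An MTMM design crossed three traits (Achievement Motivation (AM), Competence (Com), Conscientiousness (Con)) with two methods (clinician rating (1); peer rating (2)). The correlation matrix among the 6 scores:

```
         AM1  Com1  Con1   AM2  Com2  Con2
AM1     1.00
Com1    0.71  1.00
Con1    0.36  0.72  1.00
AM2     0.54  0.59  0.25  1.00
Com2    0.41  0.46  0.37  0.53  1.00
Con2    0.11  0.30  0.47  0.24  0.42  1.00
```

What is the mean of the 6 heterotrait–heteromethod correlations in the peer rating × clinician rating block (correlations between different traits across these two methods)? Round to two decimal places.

HTHM values (method 2 × method 1): 0.59, 0.25, 0.41, 0.37, 0.11, 0.30; mean = 2.03/6 = 0.34.

0.34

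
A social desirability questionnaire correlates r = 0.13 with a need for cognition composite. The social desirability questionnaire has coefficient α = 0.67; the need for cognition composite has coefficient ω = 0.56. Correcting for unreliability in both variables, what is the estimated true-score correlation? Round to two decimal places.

0.21

r_true = r_obs / √(r_xx · r_yy) = 0.13 / √(0.67 × 0.56) = 0.13 / √0.3752 = 0.13 / 0.6125 ≈ 0.21.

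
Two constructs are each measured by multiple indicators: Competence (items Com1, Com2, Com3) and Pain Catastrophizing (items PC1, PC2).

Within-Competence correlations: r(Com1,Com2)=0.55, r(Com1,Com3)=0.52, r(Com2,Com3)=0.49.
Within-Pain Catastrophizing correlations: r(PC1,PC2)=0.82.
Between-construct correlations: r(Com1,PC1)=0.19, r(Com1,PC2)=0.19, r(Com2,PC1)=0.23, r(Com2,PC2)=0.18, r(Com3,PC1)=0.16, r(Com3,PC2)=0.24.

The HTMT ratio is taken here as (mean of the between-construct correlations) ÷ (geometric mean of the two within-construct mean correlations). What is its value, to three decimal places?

0.304

Between-construct mean = 1.19/6 = 0.1983.
Mean within-Com = 1.56/3 = 0.5200; mean within-PC = 0.82/1 = 0.8200.
Geometric mean = √(0.5200 × 0.8200) = 0.6530.
HTMT = 0.1983 / 0.6530 = 0.304.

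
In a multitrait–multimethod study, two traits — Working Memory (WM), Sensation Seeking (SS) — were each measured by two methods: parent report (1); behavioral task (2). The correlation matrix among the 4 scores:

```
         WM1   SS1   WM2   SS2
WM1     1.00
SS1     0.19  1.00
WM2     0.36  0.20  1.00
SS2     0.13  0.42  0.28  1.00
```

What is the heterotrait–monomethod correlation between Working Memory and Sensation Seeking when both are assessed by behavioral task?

Different traits, same method: r(WM2, SS2) = 0.28.

0.28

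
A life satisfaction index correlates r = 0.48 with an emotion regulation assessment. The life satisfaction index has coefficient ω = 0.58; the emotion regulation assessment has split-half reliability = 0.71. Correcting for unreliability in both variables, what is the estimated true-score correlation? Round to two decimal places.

0.75

r_true = r_obs / √(r_xx · r_yy) = 0.48 / √(0.58 × 0.71) = 0.48 / √0.4118 = 0.48 / 0.6417 ≈ 0.75.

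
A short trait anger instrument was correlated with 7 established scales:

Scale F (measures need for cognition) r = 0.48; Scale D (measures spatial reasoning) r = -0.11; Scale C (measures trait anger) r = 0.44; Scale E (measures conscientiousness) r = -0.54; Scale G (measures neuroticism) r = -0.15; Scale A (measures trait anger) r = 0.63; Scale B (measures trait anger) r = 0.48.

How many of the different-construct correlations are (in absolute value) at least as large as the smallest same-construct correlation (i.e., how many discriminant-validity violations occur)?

2

Convergent (same construct = trait anger): Scale C, Scale A, Scale B.
Smallest convergent = 0.44. Discriminant |r|: 0.48, 0.11, 0.54, 0.15; count ≥ 0.44 → 2.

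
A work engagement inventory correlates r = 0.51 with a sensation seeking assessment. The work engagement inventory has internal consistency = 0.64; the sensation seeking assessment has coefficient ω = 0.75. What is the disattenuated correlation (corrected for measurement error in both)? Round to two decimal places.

0.74

r_true = r_obs / √(r_xx · r_yy) = 0.51 / √(0.64 × 0.75) = 0.51 / √0.4800 = 0.51 / 0.6928 ≈ 0.74.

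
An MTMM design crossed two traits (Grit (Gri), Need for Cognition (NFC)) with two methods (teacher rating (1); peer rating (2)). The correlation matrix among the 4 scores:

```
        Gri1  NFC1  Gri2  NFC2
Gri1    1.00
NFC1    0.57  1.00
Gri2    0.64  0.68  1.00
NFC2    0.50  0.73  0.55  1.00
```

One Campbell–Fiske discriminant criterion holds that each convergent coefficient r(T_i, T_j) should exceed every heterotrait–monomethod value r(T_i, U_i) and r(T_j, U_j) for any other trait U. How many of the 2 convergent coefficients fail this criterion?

Checking each validity diagonal entry against its comparison values:
Gri (methods 1·2): 0.64 vs {0.57, 0.55} → pass.
NFC (methods 1·2): 0.73 vs {0.57, 0.55} → pass.
0 of 2 fail.

0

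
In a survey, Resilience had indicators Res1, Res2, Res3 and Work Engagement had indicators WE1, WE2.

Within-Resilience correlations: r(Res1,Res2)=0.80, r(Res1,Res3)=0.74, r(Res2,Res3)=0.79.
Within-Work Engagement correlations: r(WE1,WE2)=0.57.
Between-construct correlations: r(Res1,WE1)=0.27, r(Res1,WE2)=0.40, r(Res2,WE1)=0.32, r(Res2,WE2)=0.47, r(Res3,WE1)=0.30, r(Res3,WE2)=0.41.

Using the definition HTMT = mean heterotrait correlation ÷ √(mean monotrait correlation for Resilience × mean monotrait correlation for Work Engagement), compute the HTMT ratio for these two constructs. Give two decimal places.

Between-construct mean = 2.17/6 = 0.3617.
Mean within-Res = 2.33/3 = 0.7767; mean within-WE = 0.57/1 = 0.5700.
Geometric mean = √(0.7767 × 0.5700) = 0.6654.
HTMT = 0.3617 / 0.6654 = 0.54.

0.54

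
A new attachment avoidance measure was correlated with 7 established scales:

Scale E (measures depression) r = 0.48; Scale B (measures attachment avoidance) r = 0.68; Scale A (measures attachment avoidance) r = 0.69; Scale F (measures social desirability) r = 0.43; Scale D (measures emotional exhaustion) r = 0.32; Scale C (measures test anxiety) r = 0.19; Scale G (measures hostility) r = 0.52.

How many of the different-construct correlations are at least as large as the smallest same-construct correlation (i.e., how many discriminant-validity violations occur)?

Convergent (same construct = attachment avoidance): Scale B, Scale A.
Smallest convergent = 0.68. Discriminant values: 0.48, 0.43, 0.32, 0.19, 0.52; count ≥ 0.68 → 0.

0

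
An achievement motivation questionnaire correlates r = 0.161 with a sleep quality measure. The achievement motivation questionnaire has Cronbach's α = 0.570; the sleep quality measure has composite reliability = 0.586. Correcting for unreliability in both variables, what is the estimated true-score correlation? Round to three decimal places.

0.279

r_true = r_obs / √(r_xx · r_yy) = 0.161 / √(0.570 × 0.586) = 0.161 / √0.334020 = 0.161 / 0.5779 ≈ 0.279.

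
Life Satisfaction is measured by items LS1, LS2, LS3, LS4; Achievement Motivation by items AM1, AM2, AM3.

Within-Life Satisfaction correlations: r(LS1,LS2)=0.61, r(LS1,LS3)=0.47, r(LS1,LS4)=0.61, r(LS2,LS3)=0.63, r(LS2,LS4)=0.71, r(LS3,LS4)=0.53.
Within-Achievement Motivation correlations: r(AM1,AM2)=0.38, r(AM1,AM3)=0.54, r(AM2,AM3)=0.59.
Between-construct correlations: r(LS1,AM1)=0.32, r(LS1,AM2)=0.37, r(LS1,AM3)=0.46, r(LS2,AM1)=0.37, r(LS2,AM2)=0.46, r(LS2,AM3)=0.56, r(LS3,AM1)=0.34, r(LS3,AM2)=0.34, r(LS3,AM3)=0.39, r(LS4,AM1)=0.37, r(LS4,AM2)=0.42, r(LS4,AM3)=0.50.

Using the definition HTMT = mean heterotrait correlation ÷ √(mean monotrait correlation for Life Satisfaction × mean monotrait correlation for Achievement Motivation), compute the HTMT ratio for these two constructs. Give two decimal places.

0.75

Between-construct mean = 4.90/12 = 0.4083.
Mean within-LS = 3.56/6 = 0.5933; mean within-AM = 1.51/3 = 0.5033.
Geometric mean = √(0.5933 × 0.5033) = 0.5465.
HTMT = 0.4083 / 0.5465 = 0.75.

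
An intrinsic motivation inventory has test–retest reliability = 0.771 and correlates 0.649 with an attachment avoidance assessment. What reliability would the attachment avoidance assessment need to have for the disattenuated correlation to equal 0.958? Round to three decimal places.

0.595

r_true = r_obs / √(r_xx · r_yy) ⇒ 0.958 = 0.649 / √(0.771 · r_yy).
√(0.771 · r_yy) = 0.649 / 0.958 = 0.6775; 0.771 · r_yy = 0.4590; r_yy = 0.4590 / 0.771 ≈ 0.595.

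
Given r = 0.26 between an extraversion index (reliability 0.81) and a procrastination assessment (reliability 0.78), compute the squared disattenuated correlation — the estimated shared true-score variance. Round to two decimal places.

Disattenuated r = 0.26 / √(0.81 × 0.78) = 0.26 / 0.7949 = 0.3271.
Shared true-score variance = 0.3271² = 0.1070 ≈ 0.11.

0.11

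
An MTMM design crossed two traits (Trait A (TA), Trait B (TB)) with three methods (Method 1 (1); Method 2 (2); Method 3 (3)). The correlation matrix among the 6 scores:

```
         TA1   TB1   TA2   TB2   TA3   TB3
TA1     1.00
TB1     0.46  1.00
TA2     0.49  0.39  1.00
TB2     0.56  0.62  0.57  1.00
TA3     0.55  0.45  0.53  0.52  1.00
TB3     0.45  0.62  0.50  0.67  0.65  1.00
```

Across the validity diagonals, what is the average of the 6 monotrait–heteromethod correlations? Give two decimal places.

Convergent values: 0.49, 0.55, 0.53, 0.62, 0.62, 0.67; mean = 3.48/6 = 0.58.

0.58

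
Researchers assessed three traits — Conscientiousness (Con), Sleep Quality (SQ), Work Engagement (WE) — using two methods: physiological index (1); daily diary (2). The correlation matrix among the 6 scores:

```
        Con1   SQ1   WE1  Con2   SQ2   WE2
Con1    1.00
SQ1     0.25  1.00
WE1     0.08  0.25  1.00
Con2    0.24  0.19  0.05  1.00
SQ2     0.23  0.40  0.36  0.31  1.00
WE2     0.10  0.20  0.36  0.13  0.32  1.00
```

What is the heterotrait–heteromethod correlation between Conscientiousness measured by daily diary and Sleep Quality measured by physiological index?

Different traits and methods: r(Con2, SQ1) = 0.19.

0.19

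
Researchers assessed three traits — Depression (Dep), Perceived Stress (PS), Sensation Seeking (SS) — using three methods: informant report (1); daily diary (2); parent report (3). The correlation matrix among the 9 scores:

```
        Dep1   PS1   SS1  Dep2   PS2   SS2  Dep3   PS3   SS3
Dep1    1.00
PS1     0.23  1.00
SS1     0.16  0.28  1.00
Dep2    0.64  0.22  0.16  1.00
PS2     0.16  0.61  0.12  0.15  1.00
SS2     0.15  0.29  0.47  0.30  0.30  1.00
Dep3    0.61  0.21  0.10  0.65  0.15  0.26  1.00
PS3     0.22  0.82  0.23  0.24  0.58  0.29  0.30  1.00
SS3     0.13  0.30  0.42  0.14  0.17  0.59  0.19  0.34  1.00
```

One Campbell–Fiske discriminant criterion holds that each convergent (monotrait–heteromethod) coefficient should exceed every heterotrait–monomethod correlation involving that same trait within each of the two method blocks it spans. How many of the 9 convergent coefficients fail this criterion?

Checking each validity diagonal entry against its comparison values:
Dep (methods 1·2): 0.64 vs {0.23, 0.15, 0.16, 0.30} → pass.
Dep (methods 1·3): 0.61 vs {0.23, 0.30, 0.16, 0.19} → pass.
Dep (methods 2·3): 0.65 vs {0.15, 0.30, 0.30, 0.19} → pass.
PS (methods 1·2): 0.61 vs {0.23, 0.15, 0.28, 0.30} → pass.
PS (methods 1·3): 0.82 vs {0.23, 0.30, 0.28, 0.34} → pass.
PS (methods 2·3): 0.58 vs {0.15, 0.30, 0.30, 0.34} → pass.
SS (methods 1·2): 0.47 vs {0.16, 0.30, 0.28, 0.30} → pass.
SS (methods 1·3): 0.42 vs {0.16, 0.19, 0.28, 0.34} → pass.
SS (methods 2·3): 0.59 vs {0.30, 0.19, 0.30, 0.34} → pass.
0 of 9 fail.

0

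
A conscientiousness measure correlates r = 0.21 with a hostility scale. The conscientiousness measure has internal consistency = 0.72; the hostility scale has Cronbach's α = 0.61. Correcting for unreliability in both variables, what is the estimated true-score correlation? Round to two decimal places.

0.32

r_true = r_obs / √(r_xx · r_yy) = 0.21 / √(0.72 × 0.61) = 0.21 / √0.4392 = 0.21 / 0.6627 ≈ 0.32.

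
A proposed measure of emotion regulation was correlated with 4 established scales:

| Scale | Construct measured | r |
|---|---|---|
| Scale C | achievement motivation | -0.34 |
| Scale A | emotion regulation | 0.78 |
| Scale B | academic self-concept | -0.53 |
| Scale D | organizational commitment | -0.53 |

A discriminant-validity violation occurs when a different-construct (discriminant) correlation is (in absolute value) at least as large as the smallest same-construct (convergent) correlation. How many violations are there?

Convergent (same construct = emotion regulation): Scale A.
Smallest convergent = 0.78. Discriminant |r|: 0.34, 0.53, 0.53; count ≥ 0.78 → 0.

0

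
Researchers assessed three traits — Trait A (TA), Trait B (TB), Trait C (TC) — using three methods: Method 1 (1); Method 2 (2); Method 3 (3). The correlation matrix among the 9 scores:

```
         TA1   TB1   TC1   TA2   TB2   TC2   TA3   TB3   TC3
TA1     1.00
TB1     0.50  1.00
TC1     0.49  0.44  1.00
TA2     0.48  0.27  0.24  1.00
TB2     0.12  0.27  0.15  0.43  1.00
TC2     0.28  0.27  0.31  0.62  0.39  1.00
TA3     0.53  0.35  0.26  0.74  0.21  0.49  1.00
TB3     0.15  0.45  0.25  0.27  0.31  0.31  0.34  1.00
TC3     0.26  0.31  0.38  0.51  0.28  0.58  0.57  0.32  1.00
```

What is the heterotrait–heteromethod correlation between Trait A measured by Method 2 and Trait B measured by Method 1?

0.27

Different traits and methods: r(TA2, TB1) = 0.27.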